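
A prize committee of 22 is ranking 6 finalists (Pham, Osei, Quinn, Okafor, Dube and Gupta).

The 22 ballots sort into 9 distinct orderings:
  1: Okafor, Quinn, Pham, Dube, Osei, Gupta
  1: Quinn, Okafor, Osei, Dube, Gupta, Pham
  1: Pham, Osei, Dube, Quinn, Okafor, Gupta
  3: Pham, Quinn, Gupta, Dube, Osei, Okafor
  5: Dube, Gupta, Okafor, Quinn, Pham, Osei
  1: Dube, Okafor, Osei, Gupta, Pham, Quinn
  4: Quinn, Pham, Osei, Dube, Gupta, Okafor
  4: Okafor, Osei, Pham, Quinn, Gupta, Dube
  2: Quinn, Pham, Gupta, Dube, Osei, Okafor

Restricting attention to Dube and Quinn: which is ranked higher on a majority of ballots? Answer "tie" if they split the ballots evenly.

Ballots ranking Dube above Quinn: 1 + 5 + 1 = 7.
Ballots ranking Quinn above Dube: 22 − 7 = 15.
Quinn wins the head-to-head 15–7.

Quinn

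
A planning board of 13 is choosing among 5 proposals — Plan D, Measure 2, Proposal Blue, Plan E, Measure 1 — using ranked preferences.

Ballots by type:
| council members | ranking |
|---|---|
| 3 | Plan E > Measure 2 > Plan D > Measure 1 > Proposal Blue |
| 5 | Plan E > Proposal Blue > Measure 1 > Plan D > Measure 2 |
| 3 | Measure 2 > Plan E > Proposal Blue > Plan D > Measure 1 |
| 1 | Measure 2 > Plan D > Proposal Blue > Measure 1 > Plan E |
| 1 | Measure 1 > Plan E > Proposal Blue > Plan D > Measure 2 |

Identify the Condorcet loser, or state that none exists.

Head-to-head results (13 council members):
Plan D vs Measure 2: 5+1 = 6 for Plan D, 7 for Measure 2 — Measure 2 by 7–6.
Plan D vs Proposal Blue: Plan D is ranked higher on 3+1 = 4 ballots, Proposal Blue on 9. Proposal Blue wins 9–4.
Plan D vs Plan E: Plan E wins 12–1.
Plan D vs Measure 1: Plan D, 7–6.
Measure 2 vs Proposal Blue: 3+3+1 = 7 for Measure 2, 6 for Proposal Blue — Measure 2 by 7–6.
Measure 2 vs Plan E: Plan E, 9–4.
Measure 2 vs Measure 1: Measure 2, 7–6.
Proposal Blue vs Plan E: Plan E wins 12–1.
Proposal Blue vs Measure 1: 5+3+1 = 9 for Proposal Blue, 4 for Measure 1 — Proposal Blue by 9–4.
Plan E vs Measure 1: 11 to 2, Plan E.
Only Measure 1 has no wins; Measure 1 is the Condorcet loser.

Measure 1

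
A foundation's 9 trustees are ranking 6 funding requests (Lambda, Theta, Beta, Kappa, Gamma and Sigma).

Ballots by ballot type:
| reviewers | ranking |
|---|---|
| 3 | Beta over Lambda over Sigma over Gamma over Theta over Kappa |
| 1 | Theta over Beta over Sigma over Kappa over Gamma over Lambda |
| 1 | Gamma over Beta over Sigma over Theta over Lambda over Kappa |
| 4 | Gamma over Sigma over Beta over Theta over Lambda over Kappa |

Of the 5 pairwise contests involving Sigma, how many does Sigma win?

3

Sigma against each rival (9 reviewers):
Sigma vs Lambda: Sigma wins 6–3.
Sigma vs Theta: 3+1+4 = 8 for Sigma, 1 for Theta — Sigma by 8–1.
Sigma vs Beta: 4 to 5, Beta.
Sigma–Kappa: Sigma 9–0.
Sigma vs Gamma: Sigma preferred on 3+1 = 4 ballots; Gamma wins 5–4.
Sigma beats Lambda, Theta, Kappa; loses to Beta, Gamma — 3 pairwise wins.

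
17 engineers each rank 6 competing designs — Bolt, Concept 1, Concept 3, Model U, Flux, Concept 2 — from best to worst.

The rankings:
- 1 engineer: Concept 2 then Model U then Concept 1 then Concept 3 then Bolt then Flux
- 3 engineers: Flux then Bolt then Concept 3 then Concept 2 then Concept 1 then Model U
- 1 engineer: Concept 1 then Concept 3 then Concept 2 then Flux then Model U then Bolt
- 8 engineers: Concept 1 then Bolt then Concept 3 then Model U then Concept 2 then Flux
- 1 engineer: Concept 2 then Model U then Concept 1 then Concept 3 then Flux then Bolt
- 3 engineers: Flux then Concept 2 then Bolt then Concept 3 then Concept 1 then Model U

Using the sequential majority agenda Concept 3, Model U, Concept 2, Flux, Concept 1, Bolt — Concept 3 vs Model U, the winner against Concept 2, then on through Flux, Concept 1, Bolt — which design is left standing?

Round 1: Concept 3 vs Model U — 15–2, Concept 3 advances.
Round 2: Concept 3 vs Concept 2 — 12–5, Concept 3 advances.
Round 3: Concept 3 vs Flux — 11–6, Concept 3 advances.
Round 4: Concept 3 vs Concept 1 — 6–11, Concept 1 advances.
Round 5: Concept 1 vs Bolt — 11–6, Concept 1 advances.
The agenda winner is Concept 1.

Concept 1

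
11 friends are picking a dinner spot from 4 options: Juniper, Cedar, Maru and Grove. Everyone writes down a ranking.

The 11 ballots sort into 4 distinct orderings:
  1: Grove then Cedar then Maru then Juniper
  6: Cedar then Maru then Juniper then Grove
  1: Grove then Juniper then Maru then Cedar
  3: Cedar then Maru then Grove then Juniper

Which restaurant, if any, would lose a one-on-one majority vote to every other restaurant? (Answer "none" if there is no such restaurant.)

Head-to-head results (11 friends):
Juniper vs Cedar: Cedar, 10–1.
Juniper–Maru: Maru 10–1.
Juniper vs Grove: 6 for Juniper, 5 for Grove — Juniper by 6–5.
Cedar vs Maru: Cedar is ranked higher on 1+6+3 = 10 ballots, Maru on 1. Cedar wins 10–1.
Cedar vs Grove: Cedar wins 9–2.
Maru vs Grove: Maru, 9–2.
Grove loses to every other restaurant — it is the Condorcet loser.

Grove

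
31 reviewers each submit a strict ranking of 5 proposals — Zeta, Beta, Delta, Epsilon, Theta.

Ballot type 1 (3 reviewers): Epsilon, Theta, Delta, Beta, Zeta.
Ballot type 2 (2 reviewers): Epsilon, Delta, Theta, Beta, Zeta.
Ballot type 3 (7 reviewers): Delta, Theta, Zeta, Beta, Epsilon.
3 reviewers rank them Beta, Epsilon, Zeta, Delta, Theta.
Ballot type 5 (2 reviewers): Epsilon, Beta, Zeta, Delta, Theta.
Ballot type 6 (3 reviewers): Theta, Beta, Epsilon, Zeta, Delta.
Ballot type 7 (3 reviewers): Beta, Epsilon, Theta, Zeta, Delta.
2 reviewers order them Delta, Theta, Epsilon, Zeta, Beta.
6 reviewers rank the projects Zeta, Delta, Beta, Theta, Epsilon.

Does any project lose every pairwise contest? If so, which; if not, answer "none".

Head-to-head results (31 reviewers):
Zeta vs Beta: Zeta preferred on 7+2+6 = 15 ballots; Beta wins 16–15.
Zeta vs Delta: Zeta preferred on 3+2+3+3+6 = 17 ballots; Zeta wins 17–14.
Zeta vs Epsilon: 13 to 18, Epsilon.
Zeta vs Theta: Theta wins 20–11.
Beta vs Delta: Delta, 20–11.
Beta vs Epsilon: 7+3+3+3+6 = 22 for Beta, 9 for Epsilon — Beta by 22–9.
Beta vs Theta: Beta is ranked higher on 3+2+3+6 = 14 ballots, Theta on 17. Theta wins 17–14.
Delta vs Epsilon: Delta preferred on 7+2+6 = 15 ballots; Epsilon wins 16–15.
Delta vs Theta: Delta is ranked higher on 2+7+3+2+2+6 = 22 ballots, Theta on 9. Delta wins 22–9.
Epsilon vs Theta: Epsilon is ranked higher on 3+2+3+2+3 = 13 ballots, Theta on 18. Theta wins 18–13.
Each project has at least one pairwise win (Zeta beats Delta; Beta beats Zeta; Delta beats Beta; Epsilon beats Zeta; Theta beats Zeta) — no Condorcet loser.

none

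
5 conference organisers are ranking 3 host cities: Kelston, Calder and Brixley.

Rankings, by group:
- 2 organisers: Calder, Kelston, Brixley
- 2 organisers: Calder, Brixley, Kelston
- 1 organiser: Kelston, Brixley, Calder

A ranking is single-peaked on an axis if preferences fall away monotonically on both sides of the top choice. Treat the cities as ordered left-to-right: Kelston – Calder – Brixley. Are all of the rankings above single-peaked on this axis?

no

Axis positions: Kelston=1, Calder=2, Brixley=3.
Group 1 (peak Calder at position 2): ranking walks positions 2-1-3, expanding outward from the peak — single-peaked.
Group 2 (peak Calder at position 2): ranking walks positions 2-3-1, expanding outward from the peak — single-peaked.
Group 3: ranking walks positions 1-3-2; Brixley is ranked above Calder even though Calder lies between Brixley and the peak Kelston on the axis — preferences dip and rise again. Not single-peaked.
Group 3 violates single-peakedness, so the profile is not single-peaked on this axis.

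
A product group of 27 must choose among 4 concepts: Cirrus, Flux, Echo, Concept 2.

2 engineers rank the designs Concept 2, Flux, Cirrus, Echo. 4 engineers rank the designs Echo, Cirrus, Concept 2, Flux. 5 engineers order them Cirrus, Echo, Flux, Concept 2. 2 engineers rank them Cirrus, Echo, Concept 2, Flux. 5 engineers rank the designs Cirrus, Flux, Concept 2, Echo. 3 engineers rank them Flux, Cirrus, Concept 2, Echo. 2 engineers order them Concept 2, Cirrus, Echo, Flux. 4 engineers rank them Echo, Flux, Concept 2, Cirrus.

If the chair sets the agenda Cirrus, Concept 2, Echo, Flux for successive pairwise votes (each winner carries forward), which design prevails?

Cirrus

Round 1: Cirrus vs Concept 2 — 19–8, Cirrus advances.
Round 2: Cirrus vs Echo — 19–8, Cirrus advances.
Round 3: Cirrus vs Flux — 18–9, Cirrus advances.
The agenda winner is Cirrus.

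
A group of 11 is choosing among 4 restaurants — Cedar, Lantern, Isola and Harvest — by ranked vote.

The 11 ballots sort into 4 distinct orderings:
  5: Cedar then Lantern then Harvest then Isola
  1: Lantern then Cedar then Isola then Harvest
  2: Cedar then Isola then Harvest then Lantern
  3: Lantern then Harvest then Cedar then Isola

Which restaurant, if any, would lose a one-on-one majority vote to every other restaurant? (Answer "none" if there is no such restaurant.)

Isola

Head-to-head results (11 friends):
Cedar vs Lantern: Cedar wins 7–4.
Cedar–Isola: Cedar 11–0.
Cedar vs Harvest: Cedar wins 8–3.
Lantern–Isola: Lantern 9–2.
Lantern vs Harvest: Lantern wins 9–2.
Isola vs Harvest: Isola is ranked higher on 1+2 = 3 ballots, Harvest on 8. Harvest wins 8–3.
Isola loses to every other restaurant — it is the Condorcet loser.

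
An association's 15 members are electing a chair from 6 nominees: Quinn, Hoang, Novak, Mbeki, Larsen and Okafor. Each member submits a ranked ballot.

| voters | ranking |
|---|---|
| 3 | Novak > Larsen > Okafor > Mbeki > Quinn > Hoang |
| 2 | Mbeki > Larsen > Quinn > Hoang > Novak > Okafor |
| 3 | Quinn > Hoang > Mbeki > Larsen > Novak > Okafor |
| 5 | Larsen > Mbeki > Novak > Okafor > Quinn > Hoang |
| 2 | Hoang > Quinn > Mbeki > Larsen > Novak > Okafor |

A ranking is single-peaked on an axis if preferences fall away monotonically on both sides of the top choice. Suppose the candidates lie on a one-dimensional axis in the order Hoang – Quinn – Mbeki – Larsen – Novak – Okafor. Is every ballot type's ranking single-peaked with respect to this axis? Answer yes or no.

yes

Axis positions: Hoang=1, Quinn=2, Mbeki=3, Larsen=4, Novak=5, Okafor=6.
Ballot type 1 (peak Novak at position 5): ranking walks positions 5-4-6-3-2-1, expanding outward from the peak — single-peaked.
Ballot type 2 (peak Mbeki at position 3): ranking walks positions 3-4-2-1-5-6, expanding outward from the peak — single-peaked.
Ballot type 3 (peak Quinn at position 2): ranking walks positions 2-1-3-4-5-6, expanding outward from the peak — single-peaked.
Ballot type 4 (peak Larsen at position 4): ranking walks positions 4-3-5-6-2-1, expanding outward from the peak — single-peaked.
Ballot type 5 (peak Hoang at position 1): ranking walks positions 1-2-3-4-5-6, expanding outward from the peak — single-peaked.
Every ranking is single-peaked on this axis.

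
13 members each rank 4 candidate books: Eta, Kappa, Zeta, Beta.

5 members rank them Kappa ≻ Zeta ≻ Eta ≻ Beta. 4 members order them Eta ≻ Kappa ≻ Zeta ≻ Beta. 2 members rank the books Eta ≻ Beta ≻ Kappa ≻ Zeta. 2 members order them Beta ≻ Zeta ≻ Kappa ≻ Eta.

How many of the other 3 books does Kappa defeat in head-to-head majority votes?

Kappa against each rival (13 members):
Kappa vs Eta: Kappa wins 7–6.
Kappa–Zeta: Kappa 11–2.
Kappa vs Beta: Kappa wins 9–4.
Kappa beats Eta, Zeta, Beta — 3 pairwise wins.

3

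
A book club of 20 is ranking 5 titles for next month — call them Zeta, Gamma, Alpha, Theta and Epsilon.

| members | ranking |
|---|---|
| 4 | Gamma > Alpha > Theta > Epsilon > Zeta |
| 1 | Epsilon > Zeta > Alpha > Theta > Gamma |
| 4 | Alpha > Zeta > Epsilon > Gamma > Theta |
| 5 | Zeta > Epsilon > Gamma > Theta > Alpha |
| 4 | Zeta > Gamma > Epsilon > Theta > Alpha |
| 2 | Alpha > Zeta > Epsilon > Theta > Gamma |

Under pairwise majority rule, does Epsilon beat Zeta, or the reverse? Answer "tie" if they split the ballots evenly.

Ballots ranking Epsilon above Zeta: 4 + 1 = 5.
Ballots ranking Zeta above Epsilon: 20 − 5 = 15.
Zeta wins the head-to-head 15–5.

Zeta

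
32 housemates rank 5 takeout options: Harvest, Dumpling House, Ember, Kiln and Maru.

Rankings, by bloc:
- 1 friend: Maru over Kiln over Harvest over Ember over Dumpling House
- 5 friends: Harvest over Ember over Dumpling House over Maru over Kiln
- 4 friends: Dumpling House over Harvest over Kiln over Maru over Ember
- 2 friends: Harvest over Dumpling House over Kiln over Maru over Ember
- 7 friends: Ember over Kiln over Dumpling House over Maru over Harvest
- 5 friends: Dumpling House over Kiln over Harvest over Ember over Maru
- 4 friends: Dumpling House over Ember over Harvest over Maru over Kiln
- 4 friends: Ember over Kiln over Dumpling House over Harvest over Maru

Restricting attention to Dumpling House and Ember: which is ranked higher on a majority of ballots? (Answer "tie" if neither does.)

Ballots ranking Dumpling House above Ember: 4 + 2 + 5 + 4 = 15.
Ballots ranking Ember above Dumpling House: 32 − 15 = 17.
Ember wins the head-to-head 17–15.

Ember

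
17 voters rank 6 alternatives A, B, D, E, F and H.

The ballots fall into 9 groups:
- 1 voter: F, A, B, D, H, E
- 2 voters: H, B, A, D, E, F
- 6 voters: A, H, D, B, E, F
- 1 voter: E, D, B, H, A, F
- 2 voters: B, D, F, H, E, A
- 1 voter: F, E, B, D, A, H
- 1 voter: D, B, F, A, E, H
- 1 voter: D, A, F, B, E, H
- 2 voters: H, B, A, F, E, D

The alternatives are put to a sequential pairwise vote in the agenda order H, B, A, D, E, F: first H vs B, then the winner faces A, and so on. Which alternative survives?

A

Round 1: H vs B — 10–7, H advances.
Round 2: H vs A — 7–10, A advances.
Round 3: A vs D — 11–6, A advances.
Round 4: A vs E — 13–4, A advances.
Round 5: A vs F — 12–5, A advances.
A survives the agenda.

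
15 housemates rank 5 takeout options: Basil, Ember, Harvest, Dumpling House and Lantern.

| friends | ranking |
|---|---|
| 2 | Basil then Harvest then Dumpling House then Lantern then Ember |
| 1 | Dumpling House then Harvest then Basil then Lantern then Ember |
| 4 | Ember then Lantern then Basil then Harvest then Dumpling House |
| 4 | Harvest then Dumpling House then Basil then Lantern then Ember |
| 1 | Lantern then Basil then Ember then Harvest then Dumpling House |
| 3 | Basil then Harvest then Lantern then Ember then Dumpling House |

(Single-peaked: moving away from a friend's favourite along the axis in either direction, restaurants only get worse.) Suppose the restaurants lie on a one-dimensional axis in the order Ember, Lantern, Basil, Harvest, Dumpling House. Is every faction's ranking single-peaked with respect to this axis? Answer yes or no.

Axis positions: Ember=1, Lantern=2, Basil=3, Harvest=4, Dumpling House=5.
Faction 1 (peak Basil at position 3): ranking walks positions 3-4-5-2-1, expanding outward from the peak — single-peaked.
Faction 2 (peak Dumpling House at position 5): ranking walks positions 5-4-3-2-1, expanding outward from the peak — single-peaked.
Faction 3 (peak Ember at position 1): ranking walks positions 1-2-3-4-5, expanding outward from the peak — single-peaked.
Faction 4 (peak Harvest at position 4): ranking walks positions 4-5-3-2-1, expanding outward from the peak — single-peaked.
Faction 5 (peak Lantern at position 2): ranking walks positions 2-3-1-4-5, expanding outward from the peak — single-peaked.
Faction 6 (peak Basil at position 3): ranking walks positions 3-4-2-1-5, expanding outward from the peak — single-peaked.
Every ranking is single-peaked on this axis.

yes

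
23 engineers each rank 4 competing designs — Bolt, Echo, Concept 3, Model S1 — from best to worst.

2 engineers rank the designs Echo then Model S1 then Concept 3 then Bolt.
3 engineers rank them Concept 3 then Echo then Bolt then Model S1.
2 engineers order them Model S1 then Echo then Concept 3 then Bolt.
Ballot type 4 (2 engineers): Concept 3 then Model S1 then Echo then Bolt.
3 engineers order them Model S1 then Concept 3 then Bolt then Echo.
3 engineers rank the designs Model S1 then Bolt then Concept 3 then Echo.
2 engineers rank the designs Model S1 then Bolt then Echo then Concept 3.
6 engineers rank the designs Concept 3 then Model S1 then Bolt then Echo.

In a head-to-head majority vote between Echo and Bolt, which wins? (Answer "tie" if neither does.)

Ballots ranking Echo above Bolt: 2 + 3 + 2 + 2 = 9.
Ballots ranking Bolt above Echo: 23 − 9 = 14.
Bolt wins the head-to-head 14–9.

Bolt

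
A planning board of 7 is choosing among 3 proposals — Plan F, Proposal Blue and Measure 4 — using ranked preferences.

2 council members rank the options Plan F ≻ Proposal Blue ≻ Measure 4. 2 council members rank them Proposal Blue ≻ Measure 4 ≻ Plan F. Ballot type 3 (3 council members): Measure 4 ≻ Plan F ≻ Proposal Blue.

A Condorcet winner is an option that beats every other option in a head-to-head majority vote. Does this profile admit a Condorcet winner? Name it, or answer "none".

Check each pair by majority over 7 ballots:
Plan F–Proposal Blue: Plan F 5–2.
Plan F vs Measure 4: Measure 4, 5–2.
Proposal Blue vs Measure 4: Proposal Blue wins 4–3.
Each option drops at least one matchup (Plan F loses to Measure 4; Proposal Blue loses to Plan F; Measure 4 loses to Proposal Blue); the cycle Plan F > Proposal Blue > Measure 4 > Plan F rules out a Condorcet winner.

none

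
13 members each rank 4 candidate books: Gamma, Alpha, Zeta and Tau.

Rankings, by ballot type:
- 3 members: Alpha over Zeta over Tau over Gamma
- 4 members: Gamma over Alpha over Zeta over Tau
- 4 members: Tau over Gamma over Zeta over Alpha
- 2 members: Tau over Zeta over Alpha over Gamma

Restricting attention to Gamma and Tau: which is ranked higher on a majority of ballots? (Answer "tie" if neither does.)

Tau

Ballots ranking Gamma above Tau: 4.
Ballots ranking Tau above Gamma: 13 − 4 = 9.
Tau wins the head-to-head 9–4.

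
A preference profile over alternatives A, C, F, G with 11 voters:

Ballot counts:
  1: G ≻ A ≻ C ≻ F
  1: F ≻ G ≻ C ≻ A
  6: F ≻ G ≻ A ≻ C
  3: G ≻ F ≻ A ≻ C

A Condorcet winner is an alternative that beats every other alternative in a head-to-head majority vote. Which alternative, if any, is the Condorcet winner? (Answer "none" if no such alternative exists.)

F

Pairwise majorities:
A vs C: 10 to 1, A.
A vs F: 1 for A, 10 for F — F by 10–1.
A vs G: A is ranked higher on 0 ballots, G on 11. G wins 11–0.
C vs F: C preferred on 1 ballot; F wins 10–1.
C vs G: 0 to 11, G.
F vs G: 7 to 4, F.
F wins every pairwise contest, so F is the Condorcet winner.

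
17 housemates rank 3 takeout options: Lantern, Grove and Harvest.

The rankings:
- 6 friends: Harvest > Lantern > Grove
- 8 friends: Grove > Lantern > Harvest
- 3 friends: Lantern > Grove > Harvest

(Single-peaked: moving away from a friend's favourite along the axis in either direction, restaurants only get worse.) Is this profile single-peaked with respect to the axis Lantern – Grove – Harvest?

Axis positions: Lantern=1, Grove=2, Harvest=3.
Cluster 1: ranking walks positions 3-1-2; Lantern is ranked above Grove even though Grove lies between Lantern and the peak Harvest on the axis — preferences dip and rise again. Not single-peaked.
Cluster 2 (peak Grove at position 2): ranking walks positions 2-1-3, expanding outward from the peak — single-peaked.
Cluster 3 (peak Lantern at position 1): ranking walks positions 1-2-3, expanding outward from the peak — single-peaked.
Cluster 1 violates single-peakedness, so the profile is not single-peaked on this axis.

no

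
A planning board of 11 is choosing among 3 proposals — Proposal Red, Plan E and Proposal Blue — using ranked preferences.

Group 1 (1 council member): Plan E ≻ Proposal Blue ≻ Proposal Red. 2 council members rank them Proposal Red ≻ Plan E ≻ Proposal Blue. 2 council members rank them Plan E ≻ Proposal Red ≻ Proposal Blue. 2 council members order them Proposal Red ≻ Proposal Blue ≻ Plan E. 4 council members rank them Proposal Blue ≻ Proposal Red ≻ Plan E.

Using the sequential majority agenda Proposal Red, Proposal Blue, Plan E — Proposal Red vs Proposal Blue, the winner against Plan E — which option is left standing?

Round 1: Proposal Red vs Proposal Blue — 6–5, Proposal Red advances.
Round 2: Proposal Red vs Plan E — 8–3, Proposal Red advances.
The agenda winner is Proposal Red.

Proposal Red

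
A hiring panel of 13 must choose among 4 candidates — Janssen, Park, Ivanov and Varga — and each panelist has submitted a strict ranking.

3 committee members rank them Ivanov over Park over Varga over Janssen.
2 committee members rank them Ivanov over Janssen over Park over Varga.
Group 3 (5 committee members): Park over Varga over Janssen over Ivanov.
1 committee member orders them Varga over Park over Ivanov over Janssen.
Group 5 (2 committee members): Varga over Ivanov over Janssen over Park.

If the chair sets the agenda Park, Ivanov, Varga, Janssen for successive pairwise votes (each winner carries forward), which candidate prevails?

Round 1: Park vs Ivanov — 6–7, Ivanov advances.
Round 2: Ivanov vs Varga — 5–8, Varga advances.
Round 3: Varga vs Janssen — 11–2, Varga advances.
The agenda winner is Varga.

Varga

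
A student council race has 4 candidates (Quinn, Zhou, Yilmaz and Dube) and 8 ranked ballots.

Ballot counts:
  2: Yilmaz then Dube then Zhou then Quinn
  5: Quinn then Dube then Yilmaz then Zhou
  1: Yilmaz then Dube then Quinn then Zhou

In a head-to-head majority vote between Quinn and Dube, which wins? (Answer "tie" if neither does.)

Quinn

Ballots ranking Quinn above Dube: 5.
Ballots ranking Dube above Quinn: 8 − 5 = 3.
Quinn wins the head-to-head 5–3.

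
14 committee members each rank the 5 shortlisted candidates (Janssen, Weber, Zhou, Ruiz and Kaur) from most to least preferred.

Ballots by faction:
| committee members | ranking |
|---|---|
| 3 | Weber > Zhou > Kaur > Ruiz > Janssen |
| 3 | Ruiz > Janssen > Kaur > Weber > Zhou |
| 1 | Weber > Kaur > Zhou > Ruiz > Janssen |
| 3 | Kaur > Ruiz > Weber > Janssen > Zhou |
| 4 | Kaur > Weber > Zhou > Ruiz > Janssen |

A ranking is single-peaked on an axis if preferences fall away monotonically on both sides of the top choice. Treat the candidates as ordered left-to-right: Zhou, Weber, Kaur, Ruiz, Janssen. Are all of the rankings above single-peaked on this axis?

Axis positions: Zhou=1, Weber=2, Kaur=3, Ruiz=4, Janssen=5.
Faction 1 (peak Weber at position 2): ranking walks positions 2-1-3-4-5, expanding outward from the peak — single-peaked.
Faction 2 (peak Ruiz at position 4): ranking walks positions 4-5-3-2-1, expanding outward from the peak — single-peaked.
Faction 3 (peak Weber at position 2): ranking walks positions 2-3-1-4-5, expanding outward from the peak — single-peaked.
Faction 4 (peak Kaur at position 3): ranking walks positions 3-4-2-5-1, expanding outward from the peak — single-peaked.
Faction 5 (peak Kaur at position 3): ranking walks positions 3-2-1-4-5, expanding outward from the peak — single-peaked.
Every ranking is single-peaked on this axis.

yes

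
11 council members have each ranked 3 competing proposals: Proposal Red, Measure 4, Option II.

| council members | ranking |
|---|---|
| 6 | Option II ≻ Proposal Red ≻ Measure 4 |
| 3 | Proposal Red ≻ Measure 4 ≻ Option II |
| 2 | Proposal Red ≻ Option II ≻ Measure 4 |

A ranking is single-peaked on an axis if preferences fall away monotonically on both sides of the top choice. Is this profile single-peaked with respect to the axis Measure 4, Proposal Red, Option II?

yes

Axis positions: Measure 4=1, Proposal Red=2, Option II=3.
Faction 1 (peak Option II at position 3): ranking walks positions 3-2-1, expanding outward from the peak — single-peaked.
Faction 2 (peak Proposal Red at position 2): ranking walks positions 2-1-3, expanding outward from the peak — single-peaked.
Faction 3 (peak Proposal Red at position 2): ranking walks positions 2-3-1, expanding outward from the peak — single-peaked.
Every ranking is single-peaked on this axis.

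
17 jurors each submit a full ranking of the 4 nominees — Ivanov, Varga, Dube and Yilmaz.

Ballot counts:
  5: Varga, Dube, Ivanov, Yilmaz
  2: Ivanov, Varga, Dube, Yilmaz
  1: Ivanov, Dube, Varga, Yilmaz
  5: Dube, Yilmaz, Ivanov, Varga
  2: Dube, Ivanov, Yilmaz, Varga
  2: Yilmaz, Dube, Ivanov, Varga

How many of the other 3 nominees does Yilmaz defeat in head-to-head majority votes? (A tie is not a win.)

1

Yilmaz against each rival (17 jurors):
Yilmaz vs Ivanov: 7 to 10, Ivanov.
Yilmaz vs Varga: 9 to 8, Yilmaz.
Yilmaz vs Dube: 2 for Yilmaz, 15 for Dube — Dube by 15–2.
Yilmaz beats Varga; loses to Ivanov, Dube — 1 pairwise win.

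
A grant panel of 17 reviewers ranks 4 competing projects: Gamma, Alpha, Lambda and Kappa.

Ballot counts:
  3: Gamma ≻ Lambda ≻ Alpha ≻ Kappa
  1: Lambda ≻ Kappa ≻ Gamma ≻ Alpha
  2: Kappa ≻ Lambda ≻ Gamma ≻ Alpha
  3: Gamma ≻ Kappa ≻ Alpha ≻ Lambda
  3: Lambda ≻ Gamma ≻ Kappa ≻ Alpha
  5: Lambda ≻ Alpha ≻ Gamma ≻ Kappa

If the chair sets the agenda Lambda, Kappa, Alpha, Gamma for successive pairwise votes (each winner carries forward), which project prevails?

Round 1: Lambda vs Kappa — 12–5, Lambda advances.
Round 2: Lambda vs Alpha — 14–3, Lambda advances.
Round 3: Lambda vs Gamma — 11–6, Lambda advances.
Lambda survives the agenda.

Lambda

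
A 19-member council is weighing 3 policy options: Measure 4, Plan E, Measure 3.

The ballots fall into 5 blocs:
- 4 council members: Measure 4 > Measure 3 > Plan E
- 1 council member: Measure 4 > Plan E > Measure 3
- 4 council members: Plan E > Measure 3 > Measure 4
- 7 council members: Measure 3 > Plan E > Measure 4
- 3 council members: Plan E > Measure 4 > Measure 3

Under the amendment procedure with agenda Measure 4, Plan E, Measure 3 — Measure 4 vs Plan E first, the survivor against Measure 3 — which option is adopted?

Round 1: Measure 4 vs Plan E — 5–14, Plan E advances.
Round 2: Plan E vs Measure 3 — 8–11, Measure 3 advances.
The agenda winner is Measure 3.

Measure 3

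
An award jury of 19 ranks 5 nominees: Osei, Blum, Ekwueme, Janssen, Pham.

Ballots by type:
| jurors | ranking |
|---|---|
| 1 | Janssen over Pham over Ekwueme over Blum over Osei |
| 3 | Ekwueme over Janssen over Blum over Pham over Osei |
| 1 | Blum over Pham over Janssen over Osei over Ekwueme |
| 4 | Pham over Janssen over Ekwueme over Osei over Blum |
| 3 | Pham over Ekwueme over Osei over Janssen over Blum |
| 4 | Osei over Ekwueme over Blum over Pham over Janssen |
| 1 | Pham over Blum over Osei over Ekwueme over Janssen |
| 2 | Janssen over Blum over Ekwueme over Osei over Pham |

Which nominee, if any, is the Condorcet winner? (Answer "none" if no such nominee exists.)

Head-to-head results (19 jurors):
Osei vs Blum: Osei, 11–8.
Osei vs Ekwueme: Ekwueme wins 13–6.
Osei vs Janssen: Janssen wins 11–8.
Osei vs Pham: Pham wins 13–6.
Blum vs Ekwueme: Ekwueme wins 15–4.
Blum vs Janssen: Janssen, 13–6.
Blum vs Pham: Blum, 10–9.
Ekwueme vs Janssen: Ekwueme wins 11–8.
Ekwueme vs Pham: Pham wins 10–9.
Janssen vs Pham: Pham wins 13–6.
Every nominee loses at least once (Osei loses to Ekwueme; Blum loses to Osei; Ekwueme loses to Pham; Janssen loses to Ekwueme; Pham loses to Blum). The majority relation contains the cycle Osei → Blum → Pham → Osei, so there is no Condorcet winner.

none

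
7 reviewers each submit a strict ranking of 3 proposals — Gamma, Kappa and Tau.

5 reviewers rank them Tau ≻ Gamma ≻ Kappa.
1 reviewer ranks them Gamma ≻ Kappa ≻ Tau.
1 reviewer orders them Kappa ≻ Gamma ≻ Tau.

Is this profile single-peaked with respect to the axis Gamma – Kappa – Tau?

Axis positions: Gamma=1, Kappa=2, Tau=3.
Faction 1: ranking walks positions 3-1-2; Gamma is ranked above Kappa even though Kappa lies between Gamma and the peak Tau on the axis — preferences dip and rise again. Not single-peaked.
Faction 2 (peak Gamma at position 1): ranking walks positions 1-2-3, expanding outward from the peak — single-peaked.
Faction 3 (peak Kappa at position 2): ranking walks positions 2-1-3, expanding outward from the peak — single-peaked.
Faction 1 violates single-peakedness, so the profile is not single-peaked on this axis.

no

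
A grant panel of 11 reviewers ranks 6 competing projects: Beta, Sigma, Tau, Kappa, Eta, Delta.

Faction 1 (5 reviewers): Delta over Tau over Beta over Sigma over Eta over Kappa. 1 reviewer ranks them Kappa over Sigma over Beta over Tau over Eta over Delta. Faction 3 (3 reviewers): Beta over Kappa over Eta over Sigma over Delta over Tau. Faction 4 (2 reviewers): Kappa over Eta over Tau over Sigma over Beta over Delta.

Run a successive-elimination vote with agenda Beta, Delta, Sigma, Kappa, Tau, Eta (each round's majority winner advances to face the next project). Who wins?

Round 1: Beta vs Delta — 6–5, Beta advances.
Round 2: Beta vs Sigma — 8–3, Beta advances.
Round 3: Beta vs Kappa — 8–3, Beta advances.
Round 4: Beta vs Tau — 4–7, Tau advances.
Round 5: Tau vs Eta — 6–5, Tau advances.
Tau survives the agenda.

Tau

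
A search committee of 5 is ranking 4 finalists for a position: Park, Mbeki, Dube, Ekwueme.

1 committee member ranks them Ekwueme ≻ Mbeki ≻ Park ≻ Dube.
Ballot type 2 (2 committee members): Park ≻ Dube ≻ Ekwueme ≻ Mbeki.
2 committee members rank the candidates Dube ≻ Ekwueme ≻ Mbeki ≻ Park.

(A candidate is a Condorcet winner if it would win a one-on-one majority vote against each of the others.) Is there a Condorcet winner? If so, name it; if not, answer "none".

none

Pairwise majorities:
Park vs Mbeki: Park preferred on 2 ballots; Mbeki wins 3–2.
Park vs Dube: Park is ranked higher on 1+2 = 3 ballots, Dube on 2. Park wins 3–2.
Park vs Ekwueme: 2 for Park, 3 for Ekwueme — Ekwueme by 3–2.
Mbeki vs Dube: 1 for Mbeki, 4 for Dube — Dube by 4–1.
Mbeki vs Ekwueme: Mbeki preferred on 0 ballots; Ekwueme wins 5–0.
Dube vs Ekwueme: 2+2 = 4 for Dube, 1 for Ekwueme — Dube by 4–1.
Each candidate drops at least one matchup (Park loses to Mbeki; Mbeki loses to Dube; Dube loses to Park; Ekwueme loses to Dube); the cycle Park beats Dube beats Mbeki beats Park rules out a Condorcet winner.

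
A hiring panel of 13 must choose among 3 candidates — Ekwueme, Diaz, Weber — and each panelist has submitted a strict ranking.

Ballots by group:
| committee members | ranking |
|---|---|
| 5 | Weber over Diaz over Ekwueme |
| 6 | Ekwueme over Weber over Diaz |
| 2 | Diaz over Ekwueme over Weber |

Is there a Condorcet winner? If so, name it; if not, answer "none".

Head-to-head results (13 committee members):
Ekwueme vs Diaz: Diaz wins 7–6.
Ekwueme vs Weber: Ekwueme, 8–5.
Diaz–Weber: Weber 11–2.
Each candidate drops at least one matchup (Ekwueme loses to Diaz; Diaz loses to Weber; Weber loses to Ekwueme); the cycle Ekwueme > Weber > Diaz > Ekwueme rules out a Condorcet winner.

none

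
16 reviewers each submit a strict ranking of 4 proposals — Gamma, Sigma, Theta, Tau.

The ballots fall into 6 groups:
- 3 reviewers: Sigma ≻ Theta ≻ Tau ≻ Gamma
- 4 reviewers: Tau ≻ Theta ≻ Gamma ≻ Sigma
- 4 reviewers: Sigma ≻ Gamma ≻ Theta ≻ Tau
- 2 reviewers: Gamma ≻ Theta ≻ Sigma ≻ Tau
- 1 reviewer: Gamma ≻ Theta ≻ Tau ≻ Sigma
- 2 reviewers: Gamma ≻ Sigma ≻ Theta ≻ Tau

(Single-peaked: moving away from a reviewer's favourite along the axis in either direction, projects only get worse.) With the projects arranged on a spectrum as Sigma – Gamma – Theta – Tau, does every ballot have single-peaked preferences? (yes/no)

Axis positions: Sigma=1, Gamma=2, Theta=3, Tau=4.
Group 1: ranking walks positions 1-3-4-2; Theta is ranked above Gamma even though Gamma lies between Theta and the peak Sigma on the axis — preferences dip and rise again. Not single-peaked.
Group 2 (peak Tau at position 4): ranking walks positions 4-3-2-1, expanding outward from the peak — single-peaked.
Group 3 (peak Sigma at position 1): ranking walks positions 1-2-3-4, expanding outward from the peak — single-peaked.
Group 4 (peak Gamma at position 2): ranking walks positions 2-3-1-4, expanding outward from the peak — single-peaked.
Group 5 (peak Gamma at position 2): ranking walks positions 2-3-4-1, expanding outward from the peak — single-peaked.
Group 6 (peak Gamma at position 2): ranking walks positions 2-1-3-4, expanding outward from the peak — single-peaked.
Group 1 violates single-peakedness, so the profile is not single-peaked on this axis.

no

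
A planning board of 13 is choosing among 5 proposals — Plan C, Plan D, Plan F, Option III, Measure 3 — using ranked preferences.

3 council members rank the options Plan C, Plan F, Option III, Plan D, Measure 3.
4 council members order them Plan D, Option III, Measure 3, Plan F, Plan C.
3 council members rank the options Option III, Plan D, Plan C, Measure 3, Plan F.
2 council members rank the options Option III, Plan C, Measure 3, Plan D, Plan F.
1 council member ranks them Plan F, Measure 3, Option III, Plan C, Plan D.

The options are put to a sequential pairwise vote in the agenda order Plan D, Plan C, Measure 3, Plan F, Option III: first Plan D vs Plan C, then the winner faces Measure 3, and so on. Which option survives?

Round 1: Plan D vs Plan C — 7–6, Plan D advances.
Round 2: Plan D vs Measure 3 — 10–3, Plan D advances.
Round 3: Plan D vs Plan F — 9–4, Plan D advances.
Round 4: Plan D vs Option III — 4–9, Option III advances.
Option III survives the agenda.

Option III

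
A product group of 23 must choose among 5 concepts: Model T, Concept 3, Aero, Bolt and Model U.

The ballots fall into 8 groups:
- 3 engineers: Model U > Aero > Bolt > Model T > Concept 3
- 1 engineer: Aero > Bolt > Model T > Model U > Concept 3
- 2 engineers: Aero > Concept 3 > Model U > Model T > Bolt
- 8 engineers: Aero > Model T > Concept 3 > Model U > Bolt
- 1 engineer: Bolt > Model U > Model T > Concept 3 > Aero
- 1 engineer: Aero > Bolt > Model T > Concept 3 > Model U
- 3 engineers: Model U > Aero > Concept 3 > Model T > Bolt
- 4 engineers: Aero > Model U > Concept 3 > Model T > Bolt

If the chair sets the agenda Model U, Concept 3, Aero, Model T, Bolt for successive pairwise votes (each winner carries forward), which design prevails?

Aero

Round 1: Model U vs Concept 3 — 12–11, Model U advances.
Round 2: Model U vs Aero — 7–16, Aero advances.
Round 3: Aero vs Model T — 22–1, Aero advances.
Round 4: Aero vs Bolt — 22–1, Aero advances.
Aero survives the agenda.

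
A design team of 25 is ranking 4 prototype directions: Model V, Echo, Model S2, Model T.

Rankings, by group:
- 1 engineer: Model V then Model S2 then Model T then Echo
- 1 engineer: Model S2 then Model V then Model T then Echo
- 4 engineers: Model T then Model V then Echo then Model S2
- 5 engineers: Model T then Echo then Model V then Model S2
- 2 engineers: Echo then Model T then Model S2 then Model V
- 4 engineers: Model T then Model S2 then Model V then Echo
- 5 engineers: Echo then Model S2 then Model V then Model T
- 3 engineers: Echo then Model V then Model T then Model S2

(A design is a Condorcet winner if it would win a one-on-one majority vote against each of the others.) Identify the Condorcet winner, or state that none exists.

Model T

Check each pair by majority over 25 ballots:
Model V vs Echo: Echo, 15–10.
Model V vs Model S2: Model V wins 13–12.
Model V vs Model T: Model V is ranked higher on 1+1+5+3 = 10 ballots, Model T on 15. Model T wins 15–10.
Echo vs Model S2: 4+5+2+5+3 = 19 for Echo, 6 for Model S2 — Echo by 19–6.
Echo vs Model T: Model T wins 15–10.
Model S2 vs Model T: 7 to 18, Model T.
Model T defeats every rival head-to-head and is the Condorcet winner.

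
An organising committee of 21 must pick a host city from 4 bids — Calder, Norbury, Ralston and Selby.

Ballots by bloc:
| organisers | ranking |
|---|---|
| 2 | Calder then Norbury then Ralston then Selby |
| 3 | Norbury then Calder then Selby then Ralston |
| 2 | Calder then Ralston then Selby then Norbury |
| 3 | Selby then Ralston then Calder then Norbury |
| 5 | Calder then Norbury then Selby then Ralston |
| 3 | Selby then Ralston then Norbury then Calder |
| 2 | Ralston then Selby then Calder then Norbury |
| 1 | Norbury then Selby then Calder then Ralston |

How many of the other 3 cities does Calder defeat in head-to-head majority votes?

3

Calder against each rival (21 organisers):
Calder vs Norbury: 14 to 7, Calder.
Calder vs Ralston: Calder, 13–8.
Calder vs Selby: Calder wins 12–9.
Calder beats Norbury, Ralston, Selby — 3 pairwise wins.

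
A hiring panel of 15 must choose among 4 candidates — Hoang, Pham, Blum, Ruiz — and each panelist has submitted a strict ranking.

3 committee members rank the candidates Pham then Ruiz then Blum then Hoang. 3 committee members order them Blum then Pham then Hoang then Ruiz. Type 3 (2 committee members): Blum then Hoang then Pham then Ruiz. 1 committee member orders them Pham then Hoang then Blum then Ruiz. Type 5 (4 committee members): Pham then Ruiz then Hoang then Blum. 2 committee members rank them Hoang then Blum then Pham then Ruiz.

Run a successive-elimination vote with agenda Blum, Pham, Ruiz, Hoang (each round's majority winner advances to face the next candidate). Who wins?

Pham

Round 1: Blum vs Pham — 7–8, Pham advances.
Round 2: Pham vs Ruiz — 15–0, Pham advances.
Round 3: Pham vs Hoang — 11–4, Pham advances.
Pham survives the agenda.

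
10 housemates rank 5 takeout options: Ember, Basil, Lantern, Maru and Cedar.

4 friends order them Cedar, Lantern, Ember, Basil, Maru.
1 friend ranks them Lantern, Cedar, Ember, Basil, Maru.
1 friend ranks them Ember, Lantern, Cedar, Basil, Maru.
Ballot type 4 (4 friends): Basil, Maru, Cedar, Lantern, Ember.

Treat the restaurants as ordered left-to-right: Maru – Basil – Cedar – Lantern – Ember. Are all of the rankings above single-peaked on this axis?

Axis positions: Maru=1, Basil=2, Cedar=3, Lantern=4, Ember=5.
Ballot type 1 (peak Cedar at position 3): ranking walks positions 3-4-5-2-1, expanding outward from the peak — single-peaked.
Ballot type 2 (peak Lantern at position 4): ranking walks positions 4-3-5-2-1, expanding outward from the peak — single-peaked.
Ballot type 3 (peak Ember at position 5): ranking walks positions 5-4-3-2-1, expanding outward from the peak — single-peaked.
Ballot type 4 (peak Basil at position 2): ranking walks positions 2-1-3-4-5, expanding outward from the peak — single-peaked.
Every ranking is single-peaked on this axis.

yes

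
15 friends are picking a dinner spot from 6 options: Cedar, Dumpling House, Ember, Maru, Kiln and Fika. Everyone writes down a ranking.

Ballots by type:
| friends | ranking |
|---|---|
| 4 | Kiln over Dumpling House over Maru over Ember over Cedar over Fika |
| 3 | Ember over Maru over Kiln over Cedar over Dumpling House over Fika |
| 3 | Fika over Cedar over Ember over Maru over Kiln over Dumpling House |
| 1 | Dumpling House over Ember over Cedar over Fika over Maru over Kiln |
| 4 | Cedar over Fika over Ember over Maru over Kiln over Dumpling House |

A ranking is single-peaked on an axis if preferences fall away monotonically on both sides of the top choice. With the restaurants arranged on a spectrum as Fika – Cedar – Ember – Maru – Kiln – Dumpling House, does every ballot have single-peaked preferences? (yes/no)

no

Axis positions: Fika=1, Cedar=2, Ember=3, Maru=4, Kiln=5, Dumpling House=6.
Type 1 (peak Kiln at position 5): ranking walks positions 5-6-4-3-2-1, expanding outward from the peak — single-peaked.
Type 2 (peak Ember at position 3): ranking walks positions 3-4-5-2-6-1, expanding outward from the peak — single-peaked.
Type 3 (peak Fika at position 1): ranking walks positions 1-2-3-4-5-6, expanding outward from the peak — single-peaked.
Type 4: ranking walks positions 6-3-2-1-4-5; Ember is ranked above Kiln even though Kiln lies between Ember and the peak Dumpling House on the axis — preferences dip and rise again. Not single-peaked.
Type 5 (peak Cedar at position 2): ranking walks positions 2-1-3-4-5-6, expanding outward from the peak — single-peaked.
Type 4 violates single-peakedness, so the profile is not single-peaked on this axis.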